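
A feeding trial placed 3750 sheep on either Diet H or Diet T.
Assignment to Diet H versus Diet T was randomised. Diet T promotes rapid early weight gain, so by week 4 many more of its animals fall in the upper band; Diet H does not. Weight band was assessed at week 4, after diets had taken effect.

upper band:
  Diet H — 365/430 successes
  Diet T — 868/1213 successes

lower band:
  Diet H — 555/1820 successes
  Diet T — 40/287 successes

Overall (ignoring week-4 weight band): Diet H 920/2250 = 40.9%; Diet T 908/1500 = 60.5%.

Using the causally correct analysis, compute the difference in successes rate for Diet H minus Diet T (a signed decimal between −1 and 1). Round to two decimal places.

The stratified and pooled comparisons disagree (Diet H wins within each week-4 weight band; Diet T wins overall), so the answer turns on the causal role of week-4 weight band.
Week-4 weight band is downstream of the diet. One should not condition on a consequence of treatment, so the overall rates are the right comparison.
The causal difference is the pooled difference: 0.409 − 0.605 = -0.196.

-0.20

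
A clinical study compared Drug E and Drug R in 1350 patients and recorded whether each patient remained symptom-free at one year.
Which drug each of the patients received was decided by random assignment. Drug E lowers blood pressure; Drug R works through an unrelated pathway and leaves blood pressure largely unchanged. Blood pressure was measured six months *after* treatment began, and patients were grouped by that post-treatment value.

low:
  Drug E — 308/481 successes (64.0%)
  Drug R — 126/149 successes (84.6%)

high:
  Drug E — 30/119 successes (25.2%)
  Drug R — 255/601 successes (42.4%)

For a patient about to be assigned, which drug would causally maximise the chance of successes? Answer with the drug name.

Blood pressure is recorded after the drug and is itself shifted by it — it sits on the causal path from drug to outcome. Conditioning on a mediator would strip out part of the effect we want; the pooled comparison gives the total causal effect.
Pooled: Drug E 56.3% vs Drug R 50.8%; Drug E is higher overall.

Drug E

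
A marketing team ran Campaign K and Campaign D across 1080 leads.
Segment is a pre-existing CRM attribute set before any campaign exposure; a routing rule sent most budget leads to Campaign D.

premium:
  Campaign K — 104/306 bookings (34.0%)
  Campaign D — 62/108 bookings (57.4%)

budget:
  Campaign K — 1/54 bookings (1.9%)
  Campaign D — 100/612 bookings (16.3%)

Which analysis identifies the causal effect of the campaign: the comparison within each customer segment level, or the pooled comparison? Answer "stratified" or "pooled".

stratified

The stratified and pooled comparisons disagree (Campaign D wins within each customer segment; Campaign K wins overall), so the answer turns on the causal role of customer segment.
Customer segment satisfies the back-door criterion: it is not a descendant of the campaign, and it blocks the spurious path from campaign to outcome. Adjusting for it (i.e., using the within-customer segment rates) gives the causal effect.
Within each level — premium: 34.0% vs 57.4%; budget: 1.9% vs 16.3% — Campaign D is higher every time.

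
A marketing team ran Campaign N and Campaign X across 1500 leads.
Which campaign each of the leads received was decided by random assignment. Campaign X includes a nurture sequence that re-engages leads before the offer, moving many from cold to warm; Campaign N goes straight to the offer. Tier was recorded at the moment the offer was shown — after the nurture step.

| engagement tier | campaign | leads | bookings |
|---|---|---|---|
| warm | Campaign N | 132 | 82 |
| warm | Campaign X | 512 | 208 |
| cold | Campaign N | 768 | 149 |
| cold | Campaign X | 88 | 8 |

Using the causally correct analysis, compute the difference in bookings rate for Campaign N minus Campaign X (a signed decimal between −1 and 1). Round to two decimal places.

-0.10

Engagement tier here is a post-treatment variable shaped by the campaign; conditioning on it would introduce bias rather than remove it. The overall comparison is the causal one.
The causal difference is the pooled difference: 0.257 − 0.360 = -0.103.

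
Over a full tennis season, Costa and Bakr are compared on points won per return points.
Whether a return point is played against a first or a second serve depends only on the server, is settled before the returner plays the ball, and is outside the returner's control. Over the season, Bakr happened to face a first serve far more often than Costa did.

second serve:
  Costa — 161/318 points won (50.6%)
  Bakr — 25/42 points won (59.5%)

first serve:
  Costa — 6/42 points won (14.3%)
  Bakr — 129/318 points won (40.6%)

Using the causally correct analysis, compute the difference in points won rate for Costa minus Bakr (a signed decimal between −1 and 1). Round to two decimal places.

Serve type is set before the player has any effect — it is not caused by the player — and it independently drives the outcome. That makes it a confounder, so the causal comparison is within serve type levels.
Adjusting over the population distribution of serve type: 0.500·(0.506−0.595) + 0.500·(0.143−0.406) = -0.176.

-0.18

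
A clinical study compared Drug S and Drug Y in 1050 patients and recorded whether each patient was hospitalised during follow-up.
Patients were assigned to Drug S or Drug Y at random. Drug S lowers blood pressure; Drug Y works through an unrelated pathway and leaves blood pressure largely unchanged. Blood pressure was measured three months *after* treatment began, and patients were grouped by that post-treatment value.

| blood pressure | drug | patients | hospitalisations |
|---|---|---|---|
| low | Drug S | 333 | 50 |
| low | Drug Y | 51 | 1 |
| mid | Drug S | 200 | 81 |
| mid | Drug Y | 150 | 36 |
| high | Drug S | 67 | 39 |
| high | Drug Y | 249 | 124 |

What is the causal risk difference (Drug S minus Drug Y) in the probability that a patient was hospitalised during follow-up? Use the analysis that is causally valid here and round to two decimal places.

-0.07

Drug Y is lower inside every blood pressure stratum but Drug S is lower in aggregate. Whether to stratify depends on how blood pressure relates to the drug.
Blood pressure is recorded after the drug and is itself shifted by it — it sits on the causal path from drug to outcome. Conditioning on a mediator would strip out part of the effect we want; the pooled comparison gives the total causal effect.
The causal difference is the pooled difference: 0.283 − 0.358 = -0.074.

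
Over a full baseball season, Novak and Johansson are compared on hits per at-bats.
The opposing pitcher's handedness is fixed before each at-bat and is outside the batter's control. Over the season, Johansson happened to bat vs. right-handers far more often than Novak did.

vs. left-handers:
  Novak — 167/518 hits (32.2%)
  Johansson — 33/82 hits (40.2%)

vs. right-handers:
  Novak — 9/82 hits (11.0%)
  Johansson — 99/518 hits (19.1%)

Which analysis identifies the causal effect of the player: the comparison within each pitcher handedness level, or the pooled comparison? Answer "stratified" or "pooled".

Since pitcher handedness is a pre-existing factor (not a product of the player) and it affects the outcome on its own, it is a confounder. The stratified rates, not the pooled rate, identify the causal effect.
Within each level — vs. left-handers: 32.2% vs 40.2%; vs. right-handers: 11.0% vs 19.1% — Johansson is higher every time.

stratified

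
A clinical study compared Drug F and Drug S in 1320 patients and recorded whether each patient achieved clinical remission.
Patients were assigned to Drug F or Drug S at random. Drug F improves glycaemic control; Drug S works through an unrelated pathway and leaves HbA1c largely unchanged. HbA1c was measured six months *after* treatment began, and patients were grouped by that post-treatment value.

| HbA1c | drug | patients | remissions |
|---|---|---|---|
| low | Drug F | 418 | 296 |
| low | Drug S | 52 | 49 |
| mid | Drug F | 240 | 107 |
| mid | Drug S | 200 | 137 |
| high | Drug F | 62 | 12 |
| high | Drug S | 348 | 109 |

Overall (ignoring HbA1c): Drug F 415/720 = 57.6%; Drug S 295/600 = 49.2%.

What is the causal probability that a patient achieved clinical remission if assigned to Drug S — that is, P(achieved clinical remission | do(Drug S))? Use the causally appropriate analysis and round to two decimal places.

0.49

HbA1c lies on the pathway drug → HbA1c → outcome, so adjusting for it blocks the indirect effect. For the total causal effect of drug, use the unadjusted pooled rates.
So P(outcome | do(Drug S)) is just the pooled rate for Drug S: 295/600 = 0.492.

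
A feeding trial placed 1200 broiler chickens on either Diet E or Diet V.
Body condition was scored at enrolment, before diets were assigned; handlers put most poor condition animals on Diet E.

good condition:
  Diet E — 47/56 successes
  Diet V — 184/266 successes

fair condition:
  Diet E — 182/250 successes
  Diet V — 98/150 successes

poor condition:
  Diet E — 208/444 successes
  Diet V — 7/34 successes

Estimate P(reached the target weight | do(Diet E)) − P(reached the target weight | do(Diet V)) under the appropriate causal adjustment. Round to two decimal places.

+0.17

Here starting body condition is a common cause — it drives both which diet a case falls under and the outcome. The crude comparison mixes populations; the stratum-specific rates are the causally relevant ones.
Adjusting over the population distribution of starting body condition: 0.268·(0.839−0.692) + 0.333·(0.728−0.653) + 0.398·(0.468−0.206) = +0.169.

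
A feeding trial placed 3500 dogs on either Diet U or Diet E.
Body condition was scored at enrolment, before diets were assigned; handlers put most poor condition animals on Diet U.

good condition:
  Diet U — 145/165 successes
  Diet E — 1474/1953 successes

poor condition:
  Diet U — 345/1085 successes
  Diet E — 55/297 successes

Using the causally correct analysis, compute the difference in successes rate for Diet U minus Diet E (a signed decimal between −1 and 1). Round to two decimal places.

+0.13

Within every starting body condition level Diet U has the higher rate, yet pooled Diet E does — Simpson's reversal.
Starting body condition satisfies the back-door criterion: it is not a descendant of the diet, and it blocks the spurious path from diet to outcome. Adjusting for it (i.e., using the within-starting body condition rates) gives the causal effect.
Adjusting over the population distribution of starting body condition: 0.605·(0.879−0.755) + 0.395·(0.318−0.185) = +0.128.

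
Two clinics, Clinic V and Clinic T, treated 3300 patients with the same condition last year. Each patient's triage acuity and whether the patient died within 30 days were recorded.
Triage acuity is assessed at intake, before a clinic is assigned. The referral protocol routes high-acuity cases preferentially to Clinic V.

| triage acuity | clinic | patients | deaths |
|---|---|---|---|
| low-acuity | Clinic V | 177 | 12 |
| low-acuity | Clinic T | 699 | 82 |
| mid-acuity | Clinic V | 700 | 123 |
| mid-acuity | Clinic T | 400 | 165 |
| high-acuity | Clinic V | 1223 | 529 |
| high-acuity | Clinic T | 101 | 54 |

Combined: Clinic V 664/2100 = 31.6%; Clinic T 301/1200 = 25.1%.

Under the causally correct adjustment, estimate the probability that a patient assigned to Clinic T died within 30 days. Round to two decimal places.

0.38

The triage acuity-specific comparison favours Clinic V throughout, but the pooled figures favour Clinic T. The question is whether to condition on triage acuity.
The imbalance in triage acuity arose from how patients were allocated, not from anything the clinic did; and triage acuity independently affects the outcome. The pooled gap is confounded — condition on triage acuity.
Standardising Clinic T to the population triage acuity mix: 0.265·82/699 + 0.333·165/400 + 0.401·54/101 = 0.383.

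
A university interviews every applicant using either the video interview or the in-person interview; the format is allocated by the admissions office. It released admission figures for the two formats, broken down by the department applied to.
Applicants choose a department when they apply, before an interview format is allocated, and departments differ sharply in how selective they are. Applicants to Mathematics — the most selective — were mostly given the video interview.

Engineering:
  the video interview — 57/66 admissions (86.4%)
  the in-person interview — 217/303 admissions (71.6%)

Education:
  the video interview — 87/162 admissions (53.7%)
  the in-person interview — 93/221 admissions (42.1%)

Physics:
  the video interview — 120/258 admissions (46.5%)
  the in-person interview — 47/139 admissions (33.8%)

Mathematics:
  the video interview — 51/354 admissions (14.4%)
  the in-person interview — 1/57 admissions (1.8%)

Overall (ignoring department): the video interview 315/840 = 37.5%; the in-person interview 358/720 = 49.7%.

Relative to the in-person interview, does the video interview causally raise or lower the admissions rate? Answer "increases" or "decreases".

increases

The department-specific comparison favours the video interview throughout, but the pooled figures favour the in-person interview. The question is whether to condition on department.
Department satisfies the back-door criterion: it is not a descendant of the interview format, and it blocks the spurious path from interview format to outcome. Adjusting for it (i.e., using the within-department rates) gives the causal effect.
Within each level — Engineering: 86.4% vs 71.6%; Education: 53.7% vs 42.1%; Physics: 46.5% vs 33.8%; Mathematics: 14.4% vs 1.8% — the video interview is higher every time.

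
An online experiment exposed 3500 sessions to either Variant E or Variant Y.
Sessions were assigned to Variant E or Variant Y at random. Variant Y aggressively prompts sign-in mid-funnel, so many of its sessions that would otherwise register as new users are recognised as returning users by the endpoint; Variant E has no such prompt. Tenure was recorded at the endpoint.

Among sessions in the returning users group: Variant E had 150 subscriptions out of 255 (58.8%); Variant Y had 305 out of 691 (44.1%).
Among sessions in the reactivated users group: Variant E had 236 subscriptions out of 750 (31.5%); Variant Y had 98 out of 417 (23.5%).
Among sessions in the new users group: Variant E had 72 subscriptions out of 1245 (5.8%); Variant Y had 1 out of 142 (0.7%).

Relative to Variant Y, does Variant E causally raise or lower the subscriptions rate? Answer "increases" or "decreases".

decreases

The distribution of user tenure is itself part of what the variant does — it is an intermediate outcome. Holding it fixed would remove that part of the effect; the total effect is the pooled difference.
Pooled: Variant E 20.4% vs Variant Y 32.3%; Variant Y is higher overall.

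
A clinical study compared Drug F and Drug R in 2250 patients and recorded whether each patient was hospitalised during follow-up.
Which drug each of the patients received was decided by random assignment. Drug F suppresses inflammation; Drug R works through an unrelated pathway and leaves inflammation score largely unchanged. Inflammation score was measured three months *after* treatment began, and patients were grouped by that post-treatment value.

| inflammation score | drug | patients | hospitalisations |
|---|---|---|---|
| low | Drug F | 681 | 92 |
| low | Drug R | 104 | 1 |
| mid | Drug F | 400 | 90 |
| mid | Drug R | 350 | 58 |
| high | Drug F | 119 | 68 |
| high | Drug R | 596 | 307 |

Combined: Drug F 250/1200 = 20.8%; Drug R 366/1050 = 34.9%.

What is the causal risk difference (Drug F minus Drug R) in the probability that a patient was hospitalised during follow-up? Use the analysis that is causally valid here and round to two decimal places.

Inflammation score is downstream of the drug. One should not condition on a consequence of treatment, so the overall rates are the right comparison.
The causal difference is the pooled difference: 0.208 − 0.349 = -0.140.

-0.14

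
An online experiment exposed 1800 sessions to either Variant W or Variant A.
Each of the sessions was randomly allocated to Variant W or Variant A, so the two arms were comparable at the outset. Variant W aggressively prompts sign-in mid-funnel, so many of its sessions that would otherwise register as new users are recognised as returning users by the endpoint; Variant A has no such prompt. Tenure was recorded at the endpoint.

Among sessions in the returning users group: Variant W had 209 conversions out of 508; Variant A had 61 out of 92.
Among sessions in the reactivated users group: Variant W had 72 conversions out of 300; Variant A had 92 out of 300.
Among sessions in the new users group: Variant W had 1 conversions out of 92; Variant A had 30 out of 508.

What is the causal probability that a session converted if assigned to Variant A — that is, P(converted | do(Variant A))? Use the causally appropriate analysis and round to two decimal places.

0.20

Variant A is higher inside every user tenure stratum but Variant W is higher in aggregate. Whether to stratify depends on how user tenure relates to the variant.
User tenure is downstream of the variant. One should not condition on a consequence of treatment, so the overall rates are the right comparison.
So P(outcome | do(Variant A)) is just the pooled rate for Variant A: 183/900 = 0.203.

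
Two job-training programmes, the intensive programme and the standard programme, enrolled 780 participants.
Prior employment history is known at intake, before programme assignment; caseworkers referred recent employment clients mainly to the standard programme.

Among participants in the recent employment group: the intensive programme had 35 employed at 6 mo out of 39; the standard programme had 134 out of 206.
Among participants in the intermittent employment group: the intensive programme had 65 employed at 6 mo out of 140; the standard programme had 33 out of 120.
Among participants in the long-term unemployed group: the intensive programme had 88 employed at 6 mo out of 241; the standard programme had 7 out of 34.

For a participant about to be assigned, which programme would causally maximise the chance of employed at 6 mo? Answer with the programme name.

the intensive programme

The stratified and pooled comparisons disagree (the intensive programme wins within each prior employment history; the standard programme wins overall), so the answer turns on the causal role of prior employment history.
Nothing the programme does changes prior employment history; the imbalance is an allocation artefact. With prior employment history also predicting the outcome, the pooled figure is confounded, and the within-stratum comparison is the causal one.
Within each level — recent employment: 89.7% vs 65.0%; intermittent employment: 46.4% vs 27.5%; long-term unemployed: 36.5% vs 20.6% — the intensive programme is higher every time.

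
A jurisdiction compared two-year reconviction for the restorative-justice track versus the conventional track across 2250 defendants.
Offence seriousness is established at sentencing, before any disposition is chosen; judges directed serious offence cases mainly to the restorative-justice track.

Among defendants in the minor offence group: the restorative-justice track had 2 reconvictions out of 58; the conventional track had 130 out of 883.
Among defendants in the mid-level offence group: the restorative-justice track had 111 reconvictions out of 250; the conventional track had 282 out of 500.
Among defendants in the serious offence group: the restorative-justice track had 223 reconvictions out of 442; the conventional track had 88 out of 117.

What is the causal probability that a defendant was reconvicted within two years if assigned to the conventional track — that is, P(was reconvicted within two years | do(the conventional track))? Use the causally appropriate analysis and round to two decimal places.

The stratified and pooled comparisons disagree (the restorative-justice track wins within each offence seriousness; the conventional track wins overall), so the answer turns on the causal role of offence seriousness.
Offence seriousness is set before the disposition has any effect — it is not caused by the disposition — and it independently drives the outcome. That makes it a confounder, so the causal comparison is within offence seriousness levels.
Standardising the conventional track to the population offence seriousness mix: 0.418·130/883 + 0.333·282/500 + 0.248·88/117 = 0.436.

0.44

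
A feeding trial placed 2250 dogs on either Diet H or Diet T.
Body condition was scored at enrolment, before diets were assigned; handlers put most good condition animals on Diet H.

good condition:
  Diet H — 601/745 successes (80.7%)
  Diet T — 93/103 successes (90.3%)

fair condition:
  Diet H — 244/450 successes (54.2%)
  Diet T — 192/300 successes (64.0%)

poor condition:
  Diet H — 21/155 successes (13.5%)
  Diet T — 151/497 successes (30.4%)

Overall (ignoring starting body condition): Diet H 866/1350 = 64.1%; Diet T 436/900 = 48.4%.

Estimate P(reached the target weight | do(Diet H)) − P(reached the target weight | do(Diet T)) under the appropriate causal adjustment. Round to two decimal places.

-0.12

Nothing the diet does changes starting body condition; the imbalance is an allocation artefact. With starting body condition also predicting the outcome, the pooled figure is confounded, and the within-stratum comparison is the causal one.
Adjusting over the population distribution of starting body condition: 0.377·(0.807−0.903) + 0.333·(0.542−0.640) + 0.290·(0.135−0.304) = -0.118.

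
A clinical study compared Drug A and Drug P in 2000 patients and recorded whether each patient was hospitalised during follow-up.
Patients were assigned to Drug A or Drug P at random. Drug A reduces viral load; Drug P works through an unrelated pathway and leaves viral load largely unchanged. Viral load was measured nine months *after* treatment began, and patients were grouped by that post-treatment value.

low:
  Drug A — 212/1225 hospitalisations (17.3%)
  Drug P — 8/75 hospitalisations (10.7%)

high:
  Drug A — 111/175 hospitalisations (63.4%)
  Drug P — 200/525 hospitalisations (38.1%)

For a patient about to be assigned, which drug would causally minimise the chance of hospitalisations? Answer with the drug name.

Drug A

Because the drug influences viral load, viral load is a post-treatment mediator, not a confounder. Stratifying on it would bias the estimate; the causal effect is the crude pooled difference.
Pooled: Drug A 23.1% vs Drug P 34.7%; Drug A is lower overall.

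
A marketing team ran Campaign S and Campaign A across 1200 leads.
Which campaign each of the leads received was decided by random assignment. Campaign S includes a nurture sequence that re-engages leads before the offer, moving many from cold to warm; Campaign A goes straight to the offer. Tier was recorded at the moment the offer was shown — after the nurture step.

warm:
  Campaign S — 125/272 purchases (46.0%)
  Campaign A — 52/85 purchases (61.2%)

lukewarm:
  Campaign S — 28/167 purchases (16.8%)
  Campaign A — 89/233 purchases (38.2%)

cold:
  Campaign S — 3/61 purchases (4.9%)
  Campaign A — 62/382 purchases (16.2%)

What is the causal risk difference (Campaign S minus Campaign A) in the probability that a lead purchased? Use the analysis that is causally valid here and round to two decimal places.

+0.02

Campaign A is higher inside every engagement tier stratum but Campaign S is higher in aggregate. Whether to stratify depends on how engagement tier relates to the campaign.
Engagement tier here is a post-treatment variable shaped by the campaign; conditioning on it would introduce bias rather than remove it. The overall comparison is the causal one.
The causal difference is the pooled difference: 0.312 − 0.290 = +0.022.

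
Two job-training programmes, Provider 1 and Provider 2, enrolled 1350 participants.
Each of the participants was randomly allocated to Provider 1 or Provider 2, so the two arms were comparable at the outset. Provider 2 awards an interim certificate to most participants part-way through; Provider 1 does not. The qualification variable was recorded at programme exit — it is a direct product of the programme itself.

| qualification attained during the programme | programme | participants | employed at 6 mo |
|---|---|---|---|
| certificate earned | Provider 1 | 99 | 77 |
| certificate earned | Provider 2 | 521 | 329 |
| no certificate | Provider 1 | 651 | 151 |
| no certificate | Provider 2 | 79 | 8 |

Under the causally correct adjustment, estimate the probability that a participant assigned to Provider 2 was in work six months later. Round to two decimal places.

0.56

The qualification attained during the programme-specific comparison favours Provider 1 throughout, but the pooled figures favour Provider 2. The question is whether to condition on qualification attained during the programme.
Because the programme influences qualification attained during the programme, qualification attained during the programme is a post-treatment mediator, not a confounder. Stratifying on it would bias the estimate; the causal effect is the crude pooled difference.
So P(outcome | do(Provider 2)) is just the pooled rate for Provider 2: 337/600 = 0.562.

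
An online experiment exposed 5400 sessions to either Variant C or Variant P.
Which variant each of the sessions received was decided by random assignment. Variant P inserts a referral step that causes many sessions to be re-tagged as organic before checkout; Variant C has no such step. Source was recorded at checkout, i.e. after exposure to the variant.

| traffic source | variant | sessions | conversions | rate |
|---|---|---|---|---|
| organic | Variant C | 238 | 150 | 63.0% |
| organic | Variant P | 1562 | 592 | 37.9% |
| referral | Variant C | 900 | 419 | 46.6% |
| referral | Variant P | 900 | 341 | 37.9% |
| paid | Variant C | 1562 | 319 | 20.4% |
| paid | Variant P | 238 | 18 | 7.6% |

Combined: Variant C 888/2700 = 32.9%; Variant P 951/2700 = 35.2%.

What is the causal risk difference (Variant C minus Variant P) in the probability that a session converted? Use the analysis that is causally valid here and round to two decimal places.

Traffic source here is a post-treatment variable shaped by the variant; conditioning on it would introduce bias rather than remove it. The overall comparison is the causal one.
The causal difference is the pooled difference: 0.329 − 0.352 = -0.023.

-0.02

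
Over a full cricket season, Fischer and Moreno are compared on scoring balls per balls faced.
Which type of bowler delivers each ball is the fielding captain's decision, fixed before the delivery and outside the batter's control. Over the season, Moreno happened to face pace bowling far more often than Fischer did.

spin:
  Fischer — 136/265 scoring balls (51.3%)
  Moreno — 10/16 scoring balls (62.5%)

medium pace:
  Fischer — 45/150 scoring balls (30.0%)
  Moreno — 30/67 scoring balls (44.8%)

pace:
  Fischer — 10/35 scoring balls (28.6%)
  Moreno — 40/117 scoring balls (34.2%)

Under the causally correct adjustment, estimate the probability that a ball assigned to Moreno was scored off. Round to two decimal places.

The bowling type-specific comparison favours Moreno throughout, but the pooled figures favour Fischer. The question is whether to condition on bowling type.
Nothing the player does changes bowling type; the imbalance is an allocation artefact. With bowling type also predicting the outcome, the pooled figure is confounded, and the within-stratum comparison is the causal one.
Standardising Moreno to the population bowling type mix: 0.432·10/16 + 0.334·30/67 + 0.234·40/117 = 0.500.

0.50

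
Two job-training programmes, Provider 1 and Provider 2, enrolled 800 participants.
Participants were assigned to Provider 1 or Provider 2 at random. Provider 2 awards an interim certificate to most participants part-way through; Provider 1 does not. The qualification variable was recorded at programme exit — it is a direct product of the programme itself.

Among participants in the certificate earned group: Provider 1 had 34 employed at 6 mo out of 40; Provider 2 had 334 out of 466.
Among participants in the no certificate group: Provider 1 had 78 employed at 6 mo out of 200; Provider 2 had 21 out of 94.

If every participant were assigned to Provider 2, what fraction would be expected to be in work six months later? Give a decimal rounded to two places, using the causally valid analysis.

The distribution of qualification attained during the programme is itself part of what the programme does — it is an intermediate outcome. Holding it fixed would remove that part of the effect; the total effect is the pooled difference.
So P(outcome | do(Provider 2)) is just the pooled rate for Provider 2: 355/560 = 0.634.

0.63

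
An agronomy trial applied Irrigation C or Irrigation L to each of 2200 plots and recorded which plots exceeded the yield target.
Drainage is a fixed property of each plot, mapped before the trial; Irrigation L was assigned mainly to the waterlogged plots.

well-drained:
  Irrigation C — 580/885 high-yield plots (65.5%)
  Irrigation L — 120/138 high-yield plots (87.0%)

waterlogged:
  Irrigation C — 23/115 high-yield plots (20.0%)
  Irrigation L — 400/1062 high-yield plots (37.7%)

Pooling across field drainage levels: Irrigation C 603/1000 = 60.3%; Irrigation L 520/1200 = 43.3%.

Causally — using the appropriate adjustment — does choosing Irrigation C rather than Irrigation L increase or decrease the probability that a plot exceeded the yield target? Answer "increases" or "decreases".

decreases

Nothing the irrigation does changes field drainage; the imbalance is an allocation artefact. With field drainage also predicting the outcome, the pooled figure is confounded, and the within-stratum comparison is the causal one.
Within each level — well-drained: 65.5% vs 87.0%; waterlogged: 20.0% vs 37.7% — Irrigation L is higher every time.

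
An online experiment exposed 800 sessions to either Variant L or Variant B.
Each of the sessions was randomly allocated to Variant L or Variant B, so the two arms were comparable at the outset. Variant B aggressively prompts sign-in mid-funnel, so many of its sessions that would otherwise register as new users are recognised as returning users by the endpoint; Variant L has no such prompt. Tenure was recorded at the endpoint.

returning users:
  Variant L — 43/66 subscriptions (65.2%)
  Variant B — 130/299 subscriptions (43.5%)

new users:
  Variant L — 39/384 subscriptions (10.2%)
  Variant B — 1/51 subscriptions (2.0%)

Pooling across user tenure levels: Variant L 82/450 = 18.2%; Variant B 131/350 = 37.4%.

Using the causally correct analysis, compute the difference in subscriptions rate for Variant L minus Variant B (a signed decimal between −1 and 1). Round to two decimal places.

User tenure lies on the pathway variant → user tenure → outcome, so adjusting for it blocks the indirect effect. For the total causal effect of variant, use the unadjusted pooled rates.
The causal difference is the pooled difference: 0.182 − 0.374 = -0.192.

-0.19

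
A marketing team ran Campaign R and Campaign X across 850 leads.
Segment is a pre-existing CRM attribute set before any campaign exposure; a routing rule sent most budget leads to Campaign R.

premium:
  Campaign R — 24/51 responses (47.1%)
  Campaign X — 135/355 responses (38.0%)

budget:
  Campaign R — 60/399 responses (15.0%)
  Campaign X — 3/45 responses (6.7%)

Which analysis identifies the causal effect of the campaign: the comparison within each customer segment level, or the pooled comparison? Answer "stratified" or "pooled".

Customer segment differs across campaigns for reasons unrelated to any effect of the campaign itself, and it separately predicts the outcome — a classic confounder. We must compare within customer segment levels.
Within each level — premium: 47.1% vs 38.0%; budget: 15.0% vs 6.7% — Campaign R is higher every time.

stratified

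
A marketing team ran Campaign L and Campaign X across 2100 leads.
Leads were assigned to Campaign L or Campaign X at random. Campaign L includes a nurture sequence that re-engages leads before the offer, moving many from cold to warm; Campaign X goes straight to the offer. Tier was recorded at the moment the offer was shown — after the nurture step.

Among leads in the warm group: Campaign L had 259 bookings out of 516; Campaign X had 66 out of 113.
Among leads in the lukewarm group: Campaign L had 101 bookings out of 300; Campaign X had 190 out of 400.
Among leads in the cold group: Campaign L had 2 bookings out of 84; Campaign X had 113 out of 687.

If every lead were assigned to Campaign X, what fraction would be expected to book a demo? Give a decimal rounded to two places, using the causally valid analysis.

0.31

Because the campaign influences engagement tier, engagement tier is a post-treatment mediator, not a confounder. Stratifying on it would bias the estimate; the causal effect is the crude pooled difference.
So P(outcome | do(Campaign X)) is just the pooled rate for Campaign X: 369/1200 = 0.307.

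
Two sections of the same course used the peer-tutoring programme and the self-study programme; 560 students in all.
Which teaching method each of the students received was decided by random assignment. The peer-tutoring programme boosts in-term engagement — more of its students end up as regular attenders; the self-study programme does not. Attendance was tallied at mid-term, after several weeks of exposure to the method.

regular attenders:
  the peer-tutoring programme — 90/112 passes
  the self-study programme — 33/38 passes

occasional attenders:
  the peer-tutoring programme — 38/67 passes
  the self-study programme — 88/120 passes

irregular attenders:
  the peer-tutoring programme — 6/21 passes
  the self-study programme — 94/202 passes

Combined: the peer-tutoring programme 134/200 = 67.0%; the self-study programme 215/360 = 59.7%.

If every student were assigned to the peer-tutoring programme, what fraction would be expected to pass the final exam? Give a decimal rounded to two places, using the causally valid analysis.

The stratified and pooled comparisons disagree (the self-study programme wins within each mid-term attendance; the peer-tutoring programme wins overall), so the answer turns on the causal role of mid-term attendance.
Mid-term attendance lies on the pathway teaching method → mid-term attendance → outcome, so adjusting for it blocks the indirect effect. For the total causal effect of teaching method, use the unadjusted pooled rates.
So P(outcome | do(the peer-tutoring programme)) is just the pooled rate for the peer-tutoring programme: 134/200 = 0.670.

0.67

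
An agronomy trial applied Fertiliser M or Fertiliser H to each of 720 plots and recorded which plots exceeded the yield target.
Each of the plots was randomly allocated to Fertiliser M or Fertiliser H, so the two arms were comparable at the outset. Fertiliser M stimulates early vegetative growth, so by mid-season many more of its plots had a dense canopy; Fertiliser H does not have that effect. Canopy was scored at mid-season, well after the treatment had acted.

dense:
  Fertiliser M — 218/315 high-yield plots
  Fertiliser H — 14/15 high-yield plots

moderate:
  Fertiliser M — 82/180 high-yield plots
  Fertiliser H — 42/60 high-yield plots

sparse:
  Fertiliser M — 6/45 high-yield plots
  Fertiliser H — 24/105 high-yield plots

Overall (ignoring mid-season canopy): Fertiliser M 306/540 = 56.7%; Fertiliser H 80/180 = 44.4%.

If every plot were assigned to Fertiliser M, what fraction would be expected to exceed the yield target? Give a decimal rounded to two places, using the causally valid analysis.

0.57

The stratified and pooled comparisons disagree (Fertiliser H wins within each mid-season canopy; Fertiliser M wins overall), so the answer turns on the causal role of mid-season canopy.
The distribution of mid-season canopy is itself part of what the fertiliser does — it is an intermediate outcome. Holding it fixed would remove that part of the effect; the total effect is the pooled difference.
So P(outcome | do(Fertiliser M)) is just the pooled rate for Fertiliser M: 306/540 = 0.567.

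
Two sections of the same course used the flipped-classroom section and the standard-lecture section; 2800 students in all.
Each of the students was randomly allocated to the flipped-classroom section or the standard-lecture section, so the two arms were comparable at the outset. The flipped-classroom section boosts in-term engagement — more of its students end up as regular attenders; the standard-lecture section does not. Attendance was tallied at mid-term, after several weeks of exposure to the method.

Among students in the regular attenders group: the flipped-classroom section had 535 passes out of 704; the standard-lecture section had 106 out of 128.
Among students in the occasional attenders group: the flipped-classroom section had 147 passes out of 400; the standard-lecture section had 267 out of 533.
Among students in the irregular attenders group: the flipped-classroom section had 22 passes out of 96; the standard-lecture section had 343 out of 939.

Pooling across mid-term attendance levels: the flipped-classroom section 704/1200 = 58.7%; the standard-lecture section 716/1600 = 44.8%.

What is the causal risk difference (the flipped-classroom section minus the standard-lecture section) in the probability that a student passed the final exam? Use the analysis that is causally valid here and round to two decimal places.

+0.14

Mid-term attendance here is a post-treatment variable shaped by the teaching method; conditioning on it would introduce bias rather than remove it. The overall comparison is the causal one.
The causal difference is the pooled difference: 0.587 − 0.448 = +0.139.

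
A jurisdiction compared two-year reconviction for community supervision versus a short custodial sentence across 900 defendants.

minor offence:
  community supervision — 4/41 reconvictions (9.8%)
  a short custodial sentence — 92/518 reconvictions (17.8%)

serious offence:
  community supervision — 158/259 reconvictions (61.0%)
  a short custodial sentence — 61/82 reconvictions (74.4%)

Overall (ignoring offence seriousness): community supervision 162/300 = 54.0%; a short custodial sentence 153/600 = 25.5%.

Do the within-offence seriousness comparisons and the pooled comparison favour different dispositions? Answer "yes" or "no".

Within each offence seriousness level (minor offence 9.8% vs 17.8%; serious offence 61.0% vs 74.4%), community supervision has the lower rate every time. Pooled: 54.0% vs 25.5% — a short custodial sentence has the lower rate overall. The two comparisons disagree.

yes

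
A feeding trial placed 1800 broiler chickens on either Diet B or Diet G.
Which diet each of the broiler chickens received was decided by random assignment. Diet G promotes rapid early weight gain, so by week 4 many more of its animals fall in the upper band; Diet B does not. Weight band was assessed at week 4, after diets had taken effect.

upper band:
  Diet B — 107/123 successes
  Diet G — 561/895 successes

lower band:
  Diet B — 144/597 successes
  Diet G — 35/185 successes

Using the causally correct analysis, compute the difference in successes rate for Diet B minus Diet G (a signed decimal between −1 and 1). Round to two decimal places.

-0.20

Because the diet influences week-4 weight band, week-4 weight band is a post-treatment mediator, not a confounder. Stratifying on it would bias the estimate; the causal effect is the crude pooled difference.
The causal difference is the pooled difference: 0.349 − 0.552 = -0.203.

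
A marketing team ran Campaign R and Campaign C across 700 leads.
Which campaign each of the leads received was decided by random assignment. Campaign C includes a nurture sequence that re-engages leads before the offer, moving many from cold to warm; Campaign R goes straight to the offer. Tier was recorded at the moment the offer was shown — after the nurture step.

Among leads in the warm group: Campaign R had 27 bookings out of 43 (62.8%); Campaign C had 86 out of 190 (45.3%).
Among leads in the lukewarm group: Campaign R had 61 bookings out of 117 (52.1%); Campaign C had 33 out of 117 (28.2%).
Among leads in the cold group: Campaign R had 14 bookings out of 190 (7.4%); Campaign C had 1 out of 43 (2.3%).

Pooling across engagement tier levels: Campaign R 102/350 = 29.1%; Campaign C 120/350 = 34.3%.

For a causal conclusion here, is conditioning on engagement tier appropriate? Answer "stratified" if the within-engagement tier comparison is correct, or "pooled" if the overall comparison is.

The stratified and pooled comparisons disagree (Campaign R wins within each engagement tier; Campaign C wins overall), so the answer turns on the causal role of engagement tier.
Engagement tier is downstream of the campaign. One should not condition on a consequence of treatment, so the overall rates are the right comparison.
Pooled: Campaign R 29.1% vs Campaign C 34.3%; Campaign C is higher overall.

pooled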